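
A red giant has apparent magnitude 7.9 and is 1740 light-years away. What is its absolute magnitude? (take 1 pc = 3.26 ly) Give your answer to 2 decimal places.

d = 1740 ly / 3.26 = 533.7 pc
5 log₁₀(d/10 pc) = 5 log₁₀(533.7) − 5 = 8.637
M = m − 5 log₁₀(d/10) = 7.9 − 8.637 = -0.737

M ≈ -0.74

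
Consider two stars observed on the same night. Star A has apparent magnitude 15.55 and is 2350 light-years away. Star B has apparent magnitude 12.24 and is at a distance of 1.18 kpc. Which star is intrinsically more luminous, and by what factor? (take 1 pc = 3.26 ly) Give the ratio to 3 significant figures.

Star A: d = 2350 ly / 3.26 = 720.9 pc
Star A: M = m − 5 log₁₀ d + 5 = 15.55 − 5·2.8579 + 5 = 6.261
Star B: d = 1.18 kpc = 1180 pc
Star B: M = m − 5 log₁₀ d + 5 = 12.24 − 5·3.0719 + 5 = 1.881
ΔM = M_A − M_B = 6.261 − (1.881) = 4.380; smaller M is more luminous → Star B.
L ratio = 10^(0.4 |ΔM|) = 10^1.752 = 56.50

Star B is more luminous, by a factor of 56.5.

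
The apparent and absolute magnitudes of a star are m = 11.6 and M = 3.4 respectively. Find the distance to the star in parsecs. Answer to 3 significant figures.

d ≈ 437 pc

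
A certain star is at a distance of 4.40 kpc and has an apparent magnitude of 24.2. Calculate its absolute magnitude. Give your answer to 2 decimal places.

d = 4.40 kpc = 4400 pc
5 log₁₀(d/10 pc) = 5 log₁₀(4400) − 5 = 13.217
M = m − 5 log₁₀(d/10) = 24.2 − 13.217 = 10.983

M ≈ 10.98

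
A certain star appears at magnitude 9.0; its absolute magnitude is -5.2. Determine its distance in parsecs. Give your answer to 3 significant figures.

d ≈ 6920 pc

μ = m − M = 14.200
m − M = 5 log₁₀ d − 5
log₁₀ d = (m − M)/5 + 1 = 3.8400
d = 10^3.8400 = 6918 pc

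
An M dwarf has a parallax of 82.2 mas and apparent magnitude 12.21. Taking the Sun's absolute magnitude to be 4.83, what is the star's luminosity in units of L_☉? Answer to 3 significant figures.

d = 1/p = 1000/82.2 mas = 12.17 pc
M = m − 5 log₁₀ d + 5 = 12.21 − 5·1.0851 + 5 = 11.784
M − M_☉ = 11.784 − 4.83 = 6.954
L/L_☉ = 10^(−0.4 × 6.954) = 1.653×10^-3

L/L_☉ ≈ 1.65×10^-3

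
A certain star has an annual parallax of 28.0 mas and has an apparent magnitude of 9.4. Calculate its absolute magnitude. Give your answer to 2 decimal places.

M ≈ 6.64

p = 28.0 mas = 0.0280″ → d = 1/p = 35.71 pc
5 log₁₀(d/10 pc) = 5 log₁₀(35.71) − 5 = 2.764
M = m − 5 log₁₀(d/10) = 9.4 − 2.764 = 6.636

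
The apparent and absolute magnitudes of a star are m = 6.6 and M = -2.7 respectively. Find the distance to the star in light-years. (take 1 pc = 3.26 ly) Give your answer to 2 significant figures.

μ = m − M = 9.300
m − M = 5 log₁₀ d − 5
log₁₀ d = (m − M)/5 + 1 = 2.8600
d = 10^2.8600 = 724.4 pc
= 2362 ly

d ≈ 2400 ly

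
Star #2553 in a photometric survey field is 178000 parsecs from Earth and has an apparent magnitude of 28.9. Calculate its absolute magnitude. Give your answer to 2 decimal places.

M ≈ 7.65

5 log₁₀(d/10 pc) = 5 log₁₀(178000) − 5 = 21.252
M = m − 5 log₁₀(d/10) = 28.9 − 21.252 = 7.648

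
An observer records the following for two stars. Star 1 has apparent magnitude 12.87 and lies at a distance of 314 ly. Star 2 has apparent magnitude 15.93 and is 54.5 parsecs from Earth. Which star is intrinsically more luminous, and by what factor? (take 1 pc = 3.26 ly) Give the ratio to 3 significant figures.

Star 1 is more luminous, by a factor of 52.3.

Star 1: d = 314 ly / 3.26 = 96.32 pc
Star 1: M = m − 5 log₁₀ d + 5 = 12.87 − 5·1.9837 + 5 = 7.951
Star 2: M = m − 5 log₁₀ d + 5 = 15.93 − 5·1.7364 + 5 = 12.248
ΔM = M_1 − M_2 = 7.951 − (12.248) = -4.297; smaller M is more luminous → Star 1.
L ratio = 10^(0.4 |ΔM|) = 10^1.719 = 52.32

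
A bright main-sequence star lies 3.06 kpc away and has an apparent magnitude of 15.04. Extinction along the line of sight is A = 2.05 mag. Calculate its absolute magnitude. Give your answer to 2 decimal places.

M ≈ 0.56

d = 3.06 kpc = 3060 pc
5 log₁₀(d/10 pc) = 5 log₁₀(3060) − 5 = 12.429
M = m − 5 log₁₀(d/10) − A = 15.04 − 12.429 − 2.05 = 0.561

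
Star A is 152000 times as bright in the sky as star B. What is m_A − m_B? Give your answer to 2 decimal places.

m_A − m_B ≈ -12.95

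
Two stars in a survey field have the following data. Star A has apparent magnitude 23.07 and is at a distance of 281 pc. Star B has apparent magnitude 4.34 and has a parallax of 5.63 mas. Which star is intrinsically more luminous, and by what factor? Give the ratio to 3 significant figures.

Star B is more luminous, by a factor of 1.24×10^7.

Star A: M = m − 5 log₁₀ d + 5 = 23.07 − 5·2.4487 + 5 = 15.826
Star B: p = 5.63 mas = 5.63×10^-3″ → d = 1/p = 177.6 pc
Star B: M = m − 5 log₁₀ d + 5 = 4.34 − 5·2.2495 + 5 = -1.907
ΔM = M_A − M_B = 15.826 − (-1.907) = 17.734; smaller M is more luminous → Star B.
L ratio = 10^(0.4 |ΔM|) = 10^7.094 = 1.240×10^7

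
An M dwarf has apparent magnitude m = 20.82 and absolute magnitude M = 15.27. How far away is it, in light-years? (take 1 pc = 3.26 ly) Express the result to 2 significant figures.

d ≈ 420 ly

μ = m − M = 5.550
m − M = 5 log₁₀ d − 5
log₁₀ d = (m − M)/5 + 1 = 2.1100
d = 10^2.1100 = 128.8 pc
= 420.0 ly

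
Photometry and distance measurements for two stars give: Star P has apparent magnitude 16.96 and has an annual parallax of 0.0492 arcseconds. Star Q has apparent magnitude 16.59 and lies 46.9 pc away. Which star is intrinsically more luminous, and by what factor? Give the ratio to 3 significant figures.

Star P: d = 1/p = 1/0.0492″ = 20.33 pc
Star P: M = m − 5 log₁₀ d + 5 = 16.96 − 5·1.3080 + 5 = 15.420
Star Q: M = m − 5 log₁₀ d + 5 = 16.59 − 5·1.6712 + 5 = 13.234
ΔM = M_P − M_Q = 15.420 − (13.234) = 2.186; smaller M is more luminous → Star Q.
L ratio = 10^(0.4 |ΔM|) = 10^0.874 = 7.486

Star Q is more luminous, by a factor of 7.49.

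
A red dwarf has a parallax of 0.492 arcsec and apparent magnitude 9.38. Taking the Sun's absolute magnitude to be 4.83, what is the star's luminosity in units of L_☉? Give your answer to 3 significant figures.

d = 1/p = 1/0.492″ = 2.033 pc
M = m − 5 log₁₀ d + 5 = 9.38 − 5·0.3080 + 5 = 12.840
M − M_☉ = 12.840 − 4.83 = 8.010
L/L_☉ = 10^(−0.4 × 8.010) = 6.253×10^-4

L/L_☉ ≈ 6.25×10^-4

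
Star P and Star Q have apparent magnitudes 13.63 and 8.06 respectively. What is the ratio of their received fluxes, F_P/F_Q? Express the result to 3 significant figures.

F_P/F_Q ≈ 5.92×10^-3

Magnitude difference = 5.57
Flux ratio = 10^(−0.4 Δm) = 10^(−0.4 × 5.57) = 10^-2.228 = 5.916×10^-3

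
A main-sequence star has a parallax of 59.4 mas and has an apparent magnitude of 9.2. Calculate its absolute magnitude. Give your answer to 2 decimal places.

p = 59.4 mas = 0.0594″ → d = 1/p = 16.84 pc
5 log₁₀(d/10 pc) = 5 log₁₀(16.84) − 5 = 1.131
M = m − 5 log₁₀(d/10) = 9.2 − 1.131 = 8.069

M ≈ 8.07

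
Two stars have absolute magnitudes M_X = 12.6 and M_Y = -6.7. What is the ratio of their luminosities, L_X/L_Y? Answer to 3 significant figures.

ΔM = M_X − M_Y = 19.3
L_X/L_Y = 10^(−0.4 ΔM) = 10^-7.720 = 1.905×10^-8

L_X/L_Y ≈ 1.91×10^-8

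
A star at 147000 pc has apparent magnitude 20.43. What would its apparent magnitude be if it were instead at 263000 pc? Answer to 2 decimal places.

m ≈ 21.69

Flux ∝ 1/d², so Δm = 5 log₁₀(d₂/d₁) = 5 log₁₀(263000/147000) = 1.263
m₂ = m₁ + Δm = 20.43 + (1.263) = 21.693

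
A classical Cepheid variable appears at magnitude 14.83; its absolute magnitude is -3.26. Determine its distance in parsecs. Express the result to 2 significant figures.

Distance modulus: m − M = 14.83 − (-3.26) = 18.090
m − M = 5 log₁₀ d − 5
log₁₀ d = (m − M)/5 + 1 = 4.6180
d = 10^4.6180 = 41500 pc

d ≈ 41000 pc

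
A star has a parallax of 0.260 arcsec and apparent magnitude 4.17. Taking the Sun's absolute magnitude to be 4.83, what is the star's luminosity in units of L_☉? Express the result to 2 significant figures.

d = 1/p = 1/0.260″ = 3.846 pc
M = m − 5 log₁₀ d + 5 = 4.17 − 5·0.5850 + 5 = 6.245
M − M_☉ = 6.245 − 4.83 = 1.415
L/L_☉ = 10^(−0.4 × 1.415) = 0.2717

L/L_☉ ≈ 0.27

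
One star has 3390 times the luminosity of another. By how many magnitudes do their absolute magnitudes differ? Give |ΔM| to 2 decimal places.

|ΔM| ≈ 8.83

Pogson: ΔM = −2.5 log₁₀(ratio) = −2.5 log₁₀(3390) = −2.5 × 3.5302 = -8.825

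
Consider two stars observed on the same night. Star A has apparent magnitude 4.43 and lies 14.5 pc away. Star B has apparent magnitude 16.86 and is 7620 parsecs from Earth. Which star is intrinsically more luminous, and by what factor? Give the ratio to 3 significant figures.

Star B is more luminous, by a factor of 2.95.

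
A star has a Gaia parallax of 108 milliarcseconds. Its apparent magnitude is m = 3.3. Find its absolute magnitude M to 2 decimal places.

p = 108 mas = 0.108″ → d = 1/p = 9.259 pc
5 log₁₀(d/10 pc) = 5 log₁₀(9.259) − 5 = -0.167
M = m − 5 log₁₀(d/10) = 3.3 + 0.167 = 3.467

M ≈ 3.47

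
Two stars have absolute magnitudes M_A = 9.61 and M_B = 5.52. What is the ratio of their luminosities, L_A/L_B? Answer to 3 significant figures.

ΔM = M_A − M_B = 4.09
L_A/L_B = 10^(−0.4 ΔM) = 10^-1.636 = 0.02312

L_A/L_B ≈ 0.0231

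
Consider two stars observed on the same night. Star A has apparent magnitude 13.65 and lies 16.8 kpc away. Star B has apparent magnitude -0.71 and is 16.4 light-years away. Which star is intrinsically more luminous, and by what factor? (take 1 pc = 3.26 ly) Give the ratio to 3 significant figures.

Star A: d = 16.8 kpc = 16800 pc
Star A: M = m − 5 log₁₀ d + 5 = 13.65 − 5·4.2253 + 5 = -2.477
Star B: d = 16.4 ly / 3.26 = 5.031 pc
Star B: M = m − 5 log₁₀ d + 5 = -0.71 − 5·0.7016 + 5 = 0.782
ΔM = M_A − M_B = -2.477 − (0.782) = -3.258; smaller M is more luminous → Star A.
L ratio = 10^(0.4 |ΔM|) = 10^1.303 = 20.11

Star A is more luminous, by a factor of 20.1.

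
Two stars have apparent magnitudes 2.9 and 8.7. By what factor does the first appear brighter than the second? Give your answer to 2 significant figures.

210

Magnitude difference = -5.8
Flux ratio = 10^(−0.4 Δm) = 10^(−0.4 × -5.8) = 10^2.320 = 208.9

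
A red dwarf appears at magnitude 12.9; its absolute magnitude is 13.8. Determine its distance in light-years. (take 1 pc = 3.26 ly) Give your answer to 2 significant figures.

Distance modulus: m − M = 12.9 − (13.8) = -0.900
m − M = 5 log₁₀ d − 5
log₁₀ d = (m − M)/5 + 1 = 0.8200
d = 10^0.8200 = 6.607 pc
= 21.54 ly

d ≈ 22 ly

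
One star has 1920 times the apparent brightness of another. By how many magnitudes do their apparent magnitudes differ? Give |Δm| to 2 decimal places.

|Δm| ≈ 8.21

Pogson: Δm = −2.5 log₁₀(ratio) = −2.5 log₁₀(1920) = −2.5 × 3.2833 = -8.208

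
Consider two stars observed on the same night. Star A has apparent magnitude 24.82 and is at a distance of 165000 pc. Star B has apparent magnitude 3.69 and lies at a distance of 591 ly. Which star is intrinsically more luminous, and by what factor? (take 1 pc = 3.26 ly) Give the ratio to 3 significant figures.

Star B is more luminous, by a factor of 342.

Star A: M = m − 5 log₁₀ d + 5 = 24.82 − 5·5.2175 + 5 = 3.733
Star B: d = 591 ly / 3.26 = 181.3 pc
Star B: M = m − 5 log₁₀ d + 5 = 3.69 − 5·2.2584 + 5 = -2.602
ΔM = M_A − M_B = 3.733 − (-2.602) = 6.334; smaller M is more luminous → Star B.
L ratio = 10^(0.4 |ΔM|) = 10^2.534 = 341.8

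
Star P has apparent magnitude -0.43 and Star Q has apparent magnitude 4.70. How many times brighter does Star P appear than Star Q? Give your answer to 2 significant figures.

Magnitude difference = -5.13
Flux ratio = 10^(−0.4 Δm) = 10^(−0.4 × -5.13) = 10^2.052 = 112.7

110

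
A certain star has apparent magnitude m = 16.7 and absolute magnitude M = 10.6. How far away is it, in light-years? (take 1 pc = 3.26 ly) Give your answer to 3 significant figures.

Distance modulus: m − M = 16.7 − (10.6) = 6.100
m − M = 5 log₁₀ d − 5
log₁₀ d = (m − M)/5 + 1 = 2.2200
d = 10^2.2200 = 166.0 pc
= 541.0 ly

d ≈ 541 ly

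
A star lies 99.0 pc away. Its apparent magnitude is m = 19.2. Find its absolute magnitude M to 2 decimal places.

M ≈ 14.22

5 log₁₀(d/10 pc) = 5 log₁₀(99.00) − 5 = 4.978
M = m − 5 log₁₀(d/10) = 19.2 − 4.978 = 14.222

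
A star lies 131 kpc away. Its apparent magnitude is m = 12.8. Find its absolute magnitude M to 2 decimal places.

M ≈ -7.79

d = 131 kpc = 131000 pc
5 log₁₀(d/10 pc) = 5 log₁₀(131000) − 5 = 20.586
M = m − 5 log₁₀(d/10) = 12.8 − 20.586 = -7.786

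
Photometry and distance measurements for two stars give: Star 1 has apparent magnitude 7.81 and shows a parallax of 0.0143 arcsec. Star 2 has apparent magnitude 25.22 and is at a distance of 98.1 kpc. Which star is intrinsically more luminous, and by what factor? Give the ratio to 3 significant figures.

Star 1: d = 1/p = 1/0.0143″ = 69.93 pc
Star 1: M = m − 5 log₁₀ d + 5 = 7.81 − 5·1.8447 + 5 = 3.587
Star 2: d = 98.1 kpc = 98100 pc
Star 2: M = m − 5 log₁₀ d + 5 = 25.22 − 5·4.9917 + 5 = 5.262
ΔM = M_1 − M_2 = 3.587 − (5.262) = -1.675; smaller M is more luminous → Star 1.
L ratio = 10^(0.4 |ΔM|) = 10^0.670 = 4.677

Star 1 is more luminous, by a factor of 4.68.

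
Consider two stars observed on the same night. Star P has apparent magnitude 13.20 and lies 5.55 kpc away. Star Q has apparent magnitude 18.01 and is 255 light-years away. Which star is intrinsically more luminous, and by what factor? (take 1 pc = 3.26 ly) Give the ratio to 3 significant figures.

Star P is more luminous, by a factor of 423000.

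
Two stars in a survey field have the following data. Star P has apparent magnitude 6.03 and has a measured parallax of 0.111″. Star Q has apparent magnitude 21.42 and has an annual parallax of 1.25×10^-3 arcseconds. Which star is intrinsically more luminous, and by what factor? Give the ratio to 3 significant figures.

Star P: d = 1/p = 1/0.111″ = 9.009 pc
Star P: M = m − 5 log₁₀ d + 5 = 6.03 − 5·0.9547 + 5 = 6.257
Star Q: d = 1/p = 1/1.25×10^-3″ = 800.0 pc
Star Q: M = m − 5 log₁₀ d + 5 = 21.42 − 5·2.9031 + 5 = 11.905
ΔM = M_P − M_Q = 6.257 − (11.905) = -5.648; smaller M is more luminous → Star P.
L ratio = 10^(0.4 |ΔM|) = 10^2.259 = 181.6

Star P is more luminous, by a factor of 182.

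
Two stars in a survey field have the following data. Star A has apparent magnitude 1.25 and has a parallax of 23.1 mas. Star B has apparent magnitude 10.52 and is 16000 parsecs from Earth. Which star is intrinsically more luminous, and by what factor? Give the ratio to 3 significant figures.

Star A: p = 23.1 mas = 0.0231″ → d = 1/p = 43.29 pc
Star A: M = m − 5 log₁₀ d + 5 = 1.25 − 5·1.6364 + 5 = -1.932
Star B: M = m − 5 log₁₀ d + 5 = 10.52 − 5·4.2041 + 5 = -5.501
ΔM = M_A − M_B = -1.932 − (-5.501) = 3.569; smaller M is more luminous → Star B.
L ratio = 10^(0.4 |ΔM|) = 10^1.427 = 26.76

Star B is more luminous, by a factor of 26.8.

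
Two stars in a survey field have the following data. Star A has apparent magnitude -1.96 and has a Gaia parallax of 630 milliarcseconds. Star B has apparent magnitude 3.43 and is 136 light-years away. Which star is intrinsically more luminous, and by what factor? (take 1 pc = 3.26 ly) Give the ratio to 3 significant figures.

Star A: p = 630 mas = 0.630″ → d = 1/p = 1.587 pc
Star A: M = m − 5 log₁₀ d + 5 = -1.96 − 5·0.2007 + 5 = 2.037
Star B: d = 136 ly / 3.26 = 41.72 pc
Star B: M = m − 5 log₁₀ d + 5 = 3.43 − 5·1.6203 + 5 = 0.328
ΔM = M_A − M_B = 2.037 − (0.328) = 1.708; smaller M is more luminous → Star B.
L ratio = 10^(0.4 |ΔM|) = 10^0.683 = 4.823

Star B is more luminous, by a factor of 4.82.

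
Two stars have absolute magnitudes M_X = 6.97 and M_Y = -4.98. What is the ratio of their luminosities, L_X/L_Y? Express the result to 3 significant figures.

ΔM = M_X − M_Y = 11.95
L_X/L_Y = 10^(−0.4 ΔM) = 10^-4.780 = 1.660×10^-5

L_X/L_Y ≈ 1.66×10^-5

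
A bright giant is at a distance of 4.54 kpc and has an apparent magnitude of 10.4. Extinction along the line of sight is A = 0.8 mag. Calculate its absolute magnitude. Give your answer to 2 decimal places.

d = 4.54 kpc = 4540 pc
5 log₁₀(d/10 pc) = 5 log₁₀(4540) − 5 = 13.285
M = m − 5 log₁₀(d/10) − A = 10.4 − 13.285 − 0.8 = -3.685

M ≈ -3.69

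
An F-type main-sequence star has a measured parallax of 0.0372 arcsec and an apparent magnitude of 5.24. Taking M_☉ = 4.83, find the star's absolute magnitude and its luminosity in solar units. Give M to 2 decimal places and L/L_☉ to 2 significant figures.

M ≈ 3.09; L/L_☉ ≈ 5.0

d = 1/p = 1/0.0372″ = 26.88 pc
M = m − 5 log₁₀ d + 5 = 5.24 − 5·1.4295 + 5 = 3.093
M − M_☉ = 3.093 − 4.83 = -1.737
L/L_☉ = 10^(−0.4 × -1.737) = 4.954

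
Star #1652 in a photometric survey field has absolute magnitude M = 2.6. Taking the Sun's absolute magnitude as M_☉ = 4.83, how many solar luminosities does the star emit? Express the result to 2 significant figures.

L/L_☉ ≈ 7.8

M − M_☉ = 2.6 − 4.83 = -2.230
L/L_☉ = 10^(−0.4 (M − M_☉)) = 10^0.892 = 7.798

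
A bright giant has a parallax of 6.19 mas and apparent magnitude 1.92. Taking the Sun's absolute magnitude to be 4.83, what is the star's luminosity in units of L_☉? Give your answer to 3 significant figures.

d = 1/p = 1000/6.19 mas = 161.6 pc
M = m − 5 log₁₀ d + 5 = 1.92 − 5·2.2083 + 5 = -4.122
M − M_☉ = -4.122 − 4.83 = -8.952
L/L_☉ = 10^(−0.4 × -8.952) = 3807

L/L_☉ ≈ 3810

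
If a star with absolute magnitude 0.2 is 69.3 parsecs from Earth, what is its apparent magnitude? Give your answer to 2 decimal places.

m ≈ 4.40

m = M + 5 log₁₀ d − 5 = 0.2 + 5·1.8407 − 5 = 4.404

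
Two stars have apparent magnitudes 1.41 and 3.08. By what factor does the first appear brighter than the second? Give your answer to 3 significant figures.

4.66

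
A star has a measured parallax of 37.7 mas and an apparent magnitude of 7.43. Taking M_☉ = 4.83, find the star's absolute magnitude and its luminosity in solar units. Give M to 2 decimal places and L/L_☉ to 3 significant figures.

M ≈ 5.31; L/L_☉ ≈ 0.642

d = 1/p = 1000/37.7 mas = 26.53 pc
M = m − 5 log₁₀ d + 5 = 7.43 − 5·1.4237 + 5 = 5.312
M − M_☉ = 5.312 − 4.83 = 0.482
L/L_☉ = 10^(−0.4 × 0.482) = 0.6417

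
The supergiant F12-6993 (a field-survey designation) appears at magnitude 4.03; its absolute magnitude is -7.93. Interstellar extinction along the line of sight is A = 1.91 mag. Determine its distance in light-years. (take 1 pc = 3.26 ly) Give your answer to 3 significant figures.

m − M = 5 log₁₀(d/10 pc) + A  ⇒  4.03 − (-7.93) − 1.91 = 5 log₁₀(d/10)
10.050 = 5 log₁₀(d/10)
log₁₀ d = (m − M − A)/5 + 1 = 3.0100
d = 10^3.0100 = 1023 pc
= 3336 ly

d ≈ 3340 ly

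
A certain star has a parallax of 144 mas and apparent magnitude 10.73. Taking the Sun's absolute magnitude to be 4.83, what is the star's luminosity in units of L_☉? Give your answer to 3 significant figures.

d = 1/p = 1000/144 mas = 6.944 pc
M = m − 5 log₁₀ d + 5 = 10.73 − 5·0.8416 + 5 = 11.522
M − M_☉ = 11.522 − 4.83 = 6.692
L/L_☉ = 10^(−0.4 × 6.692) = 2.105×10^-3

L/L_☉ ≈ 2.11×10^-3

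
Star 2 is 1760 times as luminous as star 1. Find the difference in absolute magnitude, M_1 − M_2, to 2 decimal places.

Pogson: ΔM = −2.5 log₁₀(ratio) = −2.5 log₁₀(1760) = −2.5 × 3.2455 = -8.114
Star 2 is brighter so has the smaller magnitude: M_1 − M_2 is positive.

M_1 − M_2 ≈ 8.11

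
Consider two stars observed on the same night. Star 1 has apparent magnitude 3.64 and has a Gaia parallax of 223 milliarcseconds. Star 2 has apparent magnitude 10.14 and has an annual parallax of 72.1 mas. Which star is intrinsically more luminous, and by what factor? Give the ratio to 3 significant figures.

Star 1 is more luminous, by a factor of 41.6.

Star 1: p = 223 mas = 0.223″ → d = 1/p = 4.484 pc
Star 1: M = m − 5 log₁₀ d + 5 = 3.64 − 5·0.6517 + 5 = 5.382
Star 2: p = 72.1 mas = 0.0721″ → d = 1/p = 13.87 pc
Star 2: M = m − 5 log₁₀ d + 5 = 10.14 − 5·1.1421 + 5 = 9.430
ΔM = M_1 − M_2 = 5.382 − (9.430) = -4.048; smaller M is more luminous → Star 1.
L ratio = 10^(0.4 |ΔM|) = 10^1.619 = 41.62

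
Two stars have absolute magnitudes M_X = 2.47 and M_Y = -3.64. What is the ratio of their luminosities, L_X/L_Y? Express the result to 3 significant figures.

L_X/L_Y ≈ 3.60×10^-3

ΔM = M_X − M_Y = 6.11
L_X/L_Y = 10^(−0.4 ΔM) = 10^-2.444 = 3.597×10^-3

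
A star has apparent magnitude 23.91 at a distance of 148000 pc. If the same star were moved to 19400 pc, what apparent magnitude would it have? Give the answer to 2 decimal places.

m ≈ 19.50

Flux ∝ 1/d², so Δm = 5 log₁₀(d₂/d₁) = 5 log₁₀(19400/148000) = -4.412
m₂ = m₁ + Δm = 23.91 + (-4.412) = 19.498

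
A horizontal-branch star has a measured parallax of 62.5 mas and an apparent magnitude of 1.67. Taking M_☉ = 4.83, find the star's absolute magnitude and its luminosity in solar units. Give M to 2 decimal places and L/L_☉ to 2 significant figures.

M ≈ 0.65; L/L_☉ ≈ 47

d = 1/p = 1000/62.5 mas = 16.00 pc
M = m − 5 log₁₀ d + 5 = 1.67 − 5·1.2041 + 5 = 0.649
M − M_☉ = 0.649 − 4.83 = -4.181
L/L_☉ = 10^(−0.4 × -4.181) = 47.02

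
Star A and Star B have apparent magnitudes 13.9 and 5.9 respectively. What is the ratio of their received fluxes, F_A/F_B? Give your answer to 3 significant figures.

F_A/F_B ≈ 6.31×10^-4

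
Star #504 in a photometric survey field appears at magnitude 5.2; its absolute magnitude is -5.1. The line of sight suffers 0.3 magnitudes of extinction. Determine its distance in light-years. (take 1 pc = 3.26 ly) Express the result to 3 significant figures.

m − M = 5 log₁₀(d/10 pc) + A  ⇒  5.2 − (-5.1) − 0.3 = 5 log₁₀(d/10)
10.000 = 5 log₁₀(d/10)
log₁₀ d = (m − M − A)/5 + 1 = 3.0000
d = 10^3.0000 = 1000 pc
= 3260 ly

d ≈ 3260 ly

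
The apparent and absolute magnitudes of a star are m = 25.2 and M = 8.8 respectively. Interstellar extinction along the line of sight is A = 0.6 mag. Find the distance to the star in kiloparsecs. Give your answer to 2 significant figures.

d ≈ 14 kpc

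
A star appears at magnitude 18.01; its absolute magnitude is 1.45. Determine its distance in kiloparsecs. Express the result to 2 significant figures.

d ≈ 21 kpc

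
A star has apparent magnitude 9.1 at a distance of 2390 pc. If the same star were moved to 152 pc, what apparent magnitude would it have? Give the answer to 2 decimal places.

Flux ∝ 1/d², so Δm = 5 log₁₀(d₂/d₁) = 5 log₁₀(152/2390) = -5.983
m₂ = m₁ + Δm = 9.1 + (-5.983) = 3.117

m ≈ 3.12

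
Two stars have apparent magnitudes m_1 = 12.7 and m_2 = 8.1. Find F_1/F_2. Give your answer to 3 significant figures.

F_1/F_2 ≈ 0.0145

Magnitude difference = 4.6
Flux ratio = 10^(−0.4 Δm) = 10^(−0.4 × 4.6) = 10^-1.840 = 0.01445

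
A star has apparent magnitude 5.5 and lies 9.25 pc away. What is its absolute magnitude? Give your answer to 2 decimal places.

5 log₁₀(d/10 pc) = 5 log₁₀(9.250) − 5 = -0.169
M = m − 5 log₁₀(d/10) = 5.5 + 0.169 = 5.669

M ≈ 5.67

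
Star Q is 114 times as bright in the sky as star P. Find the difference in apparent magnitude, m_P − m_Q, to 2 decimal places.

m_P − m_Q ≈ 5.14

Pogson: Δm = −2.5 log₁₀(ratio) = −2.5 log₁₀(114) = −2.5 × 2.0569 = -5.142
Star Q is brighter so has the smaller magnitude: m_P − m_Q is positive.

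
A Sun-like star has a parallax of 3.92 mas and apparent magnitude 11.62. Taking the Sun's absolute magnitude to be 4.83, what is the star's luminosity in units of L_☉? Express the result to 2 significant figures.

d = 1/p = 1000/3.92 mas = 255.1 pc
M = m − 5 log₁₀ d + 5 = 11.62 − 5·2.4067 + 5 = 4.586
M − M_☉ = 4.586 − 4.83 = -0.244
L/L_☉ = 10^(−0.4 × -0.244) = 1.251

L/L_☉ ≈ 1.3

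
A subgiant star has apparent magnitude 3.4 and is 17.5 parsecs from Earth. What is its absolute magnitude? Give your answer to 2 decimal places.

5 log₁₀(d/10 pc) = 5 log₁₀(17.50) − 5 = 1.215
M = m − 5 log₁₀(d/10) = 3.4 − 1.215 = 2.185

M ≈ 2.18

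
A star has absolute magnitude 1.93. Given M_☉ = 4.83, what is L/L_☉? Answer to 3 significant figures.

M − M_☉ = 1.93 − 4.83 = -2.900
L/L_☉ = 10^(−0.4 (M − M_☉)) = 10^1.160 = 14.45

L/L_☉ ≈ 14.5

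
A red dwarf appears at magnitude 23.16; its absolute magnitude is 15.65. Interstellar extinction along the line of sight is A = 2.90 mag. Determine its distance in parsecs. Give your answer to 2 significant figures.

m − M = 5 log₁₀(d/10 pc) + A  ⇒  23.16 − (15.65) − 2.90 = 5 log₁₀(d/10)
4.610 = 5 log₁₀(d/10)
log₁₀ d = (m − M − A)/5 + 1 = 1.9220
d = 10^1.9220 = 83.56 pc

d ≈ 84 pc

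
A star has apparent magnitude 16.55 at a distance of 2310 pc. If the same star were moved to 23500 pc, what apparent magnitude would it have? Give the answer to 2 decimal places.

m ≈ 21.59

Flux ∝ 1/d², so Δm = 5 log₁₀(d₂/d₁) = 5 log₁₀(23500/2310) = 5.037
m₂ = m₁ + Δm = 16.55 + (5.037) = 21.587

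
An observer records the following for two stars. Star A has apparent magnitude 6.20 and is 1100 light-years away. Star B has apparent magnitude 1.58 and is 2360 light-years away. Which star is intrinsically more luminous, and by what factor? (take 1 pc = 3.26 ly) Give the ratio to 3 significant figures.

Star A: d = 1100 ly / 3.26 = 337.4 pc
Star A: M = m − 5 log₁₀ d + 5 = 6.20 − 5·2.5282 + 5 = -1.441
Star B: d = 2360 ly / 3.26 = 723.9 pc
Star B: M = m − 5 log₁₀ d + 5 = 1.58 − 5·2.8597 + 5 = -7.718
ΔM = M_A − M_B = -1.441 − (-7.718) = 6.278; smaller M is more luminous → Star B.
L ratio = 10^(0.4 |ΔM|) = 10^2.511 = 324.4

Star B is more luminous, by a factor of 324.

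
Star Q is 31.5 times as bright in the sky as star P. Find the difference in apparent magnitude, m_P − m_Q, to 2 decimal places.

m_P − m_Q ≈ 3.75

Pogson: Δm = −2.5 log₁₀(ratio) = −2.5 log₁₀(31.5) = −2.5 × 1.4983 = -3.746
Star Q is brighter so has the smaller magnitude: m_P − m_Q is positive.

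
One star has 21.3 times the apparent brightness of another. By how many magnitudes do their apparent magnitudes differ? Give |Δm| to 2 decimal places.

|Δm| ≈ 3.32

Pogson: Δm = −2.5 log₁₀(ratio) = −2.5 log₁₀(21.3) = −2.5 × 1.3284 = -3.321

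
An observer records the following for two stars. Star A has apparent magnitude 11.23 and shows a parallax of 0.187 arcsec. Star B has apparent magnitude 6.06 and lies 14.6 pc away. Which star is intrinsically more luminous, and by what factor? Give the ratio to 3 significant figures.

Star B is more luminous, by a factor of 872.

Star A: d = 1/p = 1/0.187″ = 5.348 pc
Star A: M = m − 5 log₁₀ d + 5 = 11.23 − 5·0.7282 + 5 = 12.589
Star B: M = m − 5 log₁₀ d + 5 = 6.06 − 5·1.1644 + 5 = 5.238
ΔM = M_A − M_B = 12.589 − (5.238) = 7.351; smaller M is more luminous → Star B.
L ratio = 10^(0.4 |ΔM|) = 10^2.940 = 871.7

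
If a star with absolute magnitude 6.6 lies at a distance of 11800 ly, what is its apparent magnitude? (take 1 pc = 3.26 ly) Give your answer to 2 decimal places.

m ≈ 19.39

d = 11800 ly / 3.26 = 3620 pc
m = M + 5 log₁₀ d − 5 = 6.6 + 5·3.5587 − 5 = 19.393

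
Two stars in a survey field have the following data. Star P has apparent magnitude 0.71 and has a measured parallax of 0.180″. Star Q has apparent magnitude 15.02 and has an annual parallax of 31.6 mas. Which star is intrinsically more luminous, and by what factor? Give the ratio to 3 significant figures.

Star P: d = 1/p = 1/0.180″ = 5.556 pc
Star P: M = m − 5 log₁₀ d + 5 = 0.71 − 5·0.7447 + 5 = 1.986
Star Q: p = 31.6 mas = 0.0316″ → d = 1/p = 31.65 pc
Star Q: M = m − 5 log₁₀ d + 5 = 15.02 − 5·1.5003 + 5 = 12.518
ΔM = M_P − M_Q = 1.986 − (12.518) = -10.532; smaller M is more luminous → Star P.
L ratio = 10^(0.4 |ΔM|) = 10^4.213 = 16320

Star P is more luminous, by a factor of 16300.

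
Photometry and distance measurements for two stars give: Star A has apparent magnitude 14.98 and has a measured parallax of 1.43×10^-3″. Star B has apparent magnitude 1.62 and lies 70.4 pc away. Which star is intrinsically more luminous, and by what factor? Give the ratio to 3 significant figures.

Star A: d = 1/p = 1/1.43×10^-3″ = 699.3 pc
Star A: M = m − 5 log₁₀ d + 5 = 14.98 − 5·2.8447 + 5 = 5.757
Star B: M = m − 5 log₁₀ d + 5 = 1.62 − 5·1.8476 + 5 = -2.618
ΔM = M_A − M_B = 5.757 − (-2.618) = 8.375; smaller M is more luminous → Star B.
L ratio = 10^(0.4 |ΔM|) = 10^3.350 = 2238

Star B is more luminous, by a factor of 2240.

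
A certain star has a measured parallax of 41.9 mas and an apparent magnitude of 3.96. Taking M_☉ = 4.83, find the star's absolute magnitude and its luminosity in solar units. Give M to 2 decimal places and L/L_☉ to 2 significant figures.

M ≈ 2.07; L/L_☉ ≈ 13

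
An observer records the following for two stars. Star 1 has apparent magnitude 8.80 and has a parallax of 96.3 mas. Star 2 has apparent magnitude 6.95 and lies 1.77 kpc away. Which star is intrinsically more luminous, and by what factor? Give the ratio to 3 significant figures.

Star 1: p = 96.3 mas = 0.0963″ → d = 1/p = 10.38 pc
Star 1: M = m − 5 log₁₀ d + 5 = 8.80 − 5·1.0164 + 5 = 8.718
Star 2: d = 1.77 kpc = 1770 pc
Star 2: M = m − 5 log₁₀ d + 5 = 6.95 − 5·3.2480 + 5 = -4.290
ΔM = M_1 − M_2 = 8.718 − (-4.290) = 13.008; smaller M is more luminous → Star 2.
L ratio = 10^(0.4 |ΔM|) = 10^5.203 = 159700

Star 2 is more luminous, by a factor of 160000.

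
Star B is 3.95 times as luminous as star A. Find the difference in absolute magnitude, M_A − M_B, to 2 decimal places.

Pogson: ΔM = −2.5 log₁₀(ratio) = −2.5 log₁₀(3.95) = −2.5 × 0.5966 = -1.491
Star B is brighter so has the smaller magnitude: M_A − M_B is positive.

M_A − M_B ≈ 1.49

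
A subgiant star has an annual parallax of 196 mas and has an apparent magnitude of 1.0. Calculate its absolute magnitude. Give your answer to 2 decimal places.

M ≈ 2.46

p = 196 mas = 0.196″ → d = 1/p = 5.102 pc
5 log₁₀(d/10 pc) = 5 log₁₀(5.102) − 5 = -1.461
M = m − 5 log₁₀(d/10) = 1.0 + 1.461 = 2.461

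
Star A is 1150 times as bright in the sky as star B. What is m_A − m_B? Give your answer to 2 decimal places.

m_A − m_B ≈ -7.65

Pogson: Δm = −2.5 log₁₀(ratio) = −2.5 log₁₀(1150) = −2.5 × 3.0607 = -7.652
Star A is brighter, so it has the smaller magnitude: the difference is negative.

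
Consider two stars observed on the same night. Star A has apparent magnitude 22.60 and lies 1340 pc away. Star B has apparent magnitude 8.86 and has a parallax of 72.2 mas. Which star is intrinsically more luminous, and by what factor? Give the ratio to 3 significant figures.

Star B is more luminous, by a factor of 33.5.

Star A: M = m − 5 log₁₀ d + 5 = 22.60 − 5·3.1271 + 5 = 11.964
Star B: p = 72.2 mas = 0.0722″ → d = 1/p = 13.85 pc
Star B: M = m − 5 log₁₀ d + 5 = 8.86 − 5·1.1415 + 5 = 8.153
ΔM = M_A − M_B = 11.964 − (8.153) = 3.812; smaller M is more luminous → Star B.
L ratio = 10^(0.4 |ΔM|) = 10^1.525 = 33.47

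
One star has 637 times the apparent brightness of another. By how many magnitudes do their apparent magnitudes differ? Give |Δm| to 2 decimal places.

|Δm| ≈ 7.01

Pogson: Δm = −2.5 log₁₀(ratio) = −2.5 log₁₀(637) = −2.5 × 2.8041 = -7.010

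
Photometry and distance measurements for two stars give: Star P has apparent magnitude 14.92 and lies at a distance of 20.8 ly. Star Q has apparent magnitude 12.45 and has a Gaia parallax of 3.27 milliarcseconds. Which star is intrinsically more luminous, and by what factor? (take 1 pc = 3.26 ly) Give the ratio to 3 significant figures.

Star P: d = 20.8 ly / 3.26 = 6.380 pc
Star P: M = m − 5 log₁₀ d + 5 = 14.92 − 5·0.8048 + 5 = 15.896
Star Q: p = 3.27 mas = 3.27×10^-3″ → d = 1/p = 305.8 pc
Star Q: M = m − 5 log₁₀ d + 5 = 12.45 − 5·2.4855 + 5 = 5.023
ΔM = M_P − M_Q = 15.896 − (5.023) = 10.873; smaller M is more luminous → Star Q.
L ratio = 10^(0.4 |ΔM|) = 10^4.349 = 22350

Star Q is more luminous, by a factor of 22300.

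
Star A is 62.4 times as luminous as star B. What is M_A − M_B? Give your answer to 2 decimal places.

Pogson: ΔM = −2.5 log₁₀(ratio) = −2.5 log₁₀(62.4) = −2.5 × 1.7952 = -4.488
Star A is brighter, so it has the smaller magnitude: the difference is negative.

M_A − M_B ≈ -4.49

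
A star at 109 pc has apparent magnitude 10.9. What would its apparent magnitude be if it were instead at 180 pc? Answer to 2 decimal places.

m ≈ 11.99

Flux ∝ 1/d², so Δm = 5 log₁₀(d₂/d₁) = 5 log₁₀(180/109) = 1.089
m₂ = m₁ + Δm = 10.9 + (1.089) = 11.989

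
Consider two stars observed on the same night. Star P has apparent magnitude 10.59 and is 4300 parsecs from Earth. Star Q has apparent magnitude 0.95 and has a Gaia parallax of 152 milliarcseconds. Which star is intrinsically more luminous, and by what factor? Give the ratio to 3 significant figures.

Star P is more luminous, by a factor of 59.5.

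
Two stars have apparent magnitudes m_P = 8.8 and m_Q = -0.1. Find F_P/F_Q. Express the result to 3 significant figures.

F_P/F_Q ≈ 2.75×10^-4

Δm = 8.8 − (-0.1) = 8.9
Flux ratio = 10^(−0.4 Δm) = 10^(−0.4 × 8.9) = 10^-3.560 = 2.754×10^-4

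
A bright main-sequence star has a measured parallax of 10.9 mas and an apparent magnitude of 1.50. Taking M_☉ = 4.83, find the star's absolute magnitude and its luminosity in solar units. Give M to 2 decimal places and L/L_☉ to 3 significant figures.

M ≈ -3.31; L/L_☉ ≈ 1810

d = 1/p = 1000/10.9 mas = 91.74 pc
M = m − 5 log₁₀ d + 5 = 1.50 − 5·1.9626 + 5 = -3.313
M − M_☉ = -3.313 − 4.83 = -8.143
L/L_☉ = 10^(−0.4 × -8.143) = 1808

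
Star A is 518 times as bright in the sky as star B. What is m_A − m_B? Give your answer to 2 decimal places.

m_A − m_B ≈ -6.79

Pogson: Δm = −2.5 log₁₀(ratio) = −2.5 log₁₀(518) = −2.5 × 2.7143 = -6.786
Star A is brighter, so it has the smaller magnitude: the difference is negative.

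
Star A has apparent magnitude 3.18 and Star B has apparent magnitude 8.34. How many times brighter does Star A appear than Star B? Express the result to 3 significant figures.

Magnitude difference = -5.16
Flux ratio = 10^(−0.4 Δm) = 10^(−0.4 × -5.16) = 10^2.064 = 115.9

116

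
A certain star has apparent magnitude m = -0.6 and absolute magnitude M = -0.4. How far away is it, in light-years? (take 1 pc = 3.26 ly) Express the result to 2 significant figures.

d ≈ 30 ly

μ = m − M = -0.200
m − M = 5 log₁₀ d − 5
log₁₀ d = (m − M)/5 + 1 = 0.9600
d = 10^0.9600 = 9.120 pc
= 29.73 ly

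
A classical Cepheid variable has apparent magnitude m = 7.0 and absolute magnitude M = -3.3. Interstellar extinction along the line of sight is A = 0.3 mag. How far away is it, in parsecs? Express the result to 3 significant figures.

m − M = 5 log₁₀(d/10 pc) + A  ⇒  7.0 − (-3.3) − 0.3 = 5 log₁₀(d/10)
10.000 = 5 log₁₀(d/10)
log₁₀ d = (m − M − A)/5 + 1 = 3.0000
d = 10^3.0000 = 1000 pc

d ≈ 1000 pc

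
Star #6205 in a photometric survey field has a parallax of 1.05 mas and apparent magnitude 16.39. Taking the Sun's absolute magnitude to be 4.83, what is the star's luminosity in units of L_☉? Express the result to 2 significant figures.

L/L_☉ ≈ 0.22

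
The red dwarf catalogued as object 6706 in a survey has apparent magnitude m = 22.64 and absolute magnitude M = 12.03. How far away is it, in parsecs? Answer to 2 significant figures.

d ≈ 1300 pc

μ = m − M = 10.610
m − M = 5 log₁₀ d − 5
log₁₀ d = (m − M)/5 + 1 = 3.1220
d = 10^3.1220 = 1324 pc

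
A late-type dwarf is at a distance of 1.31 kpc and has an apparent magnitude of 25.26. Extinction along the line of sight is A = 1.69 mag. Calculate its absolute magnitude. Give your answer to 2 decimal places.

d = 1.31 kpc = 1310 pc
5 log₁₀(d/10 pc) = 5 log₁₀(1310) − 5 = 10.586
M = m − 5 log₁₀(d/10) − A = 25.26 − 10.586 − 1.69 = 12.984

M ≈ 12.98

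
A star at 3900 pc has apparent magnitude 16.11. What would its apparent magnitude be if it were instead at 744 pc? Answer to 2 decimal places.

m ≈ 12.51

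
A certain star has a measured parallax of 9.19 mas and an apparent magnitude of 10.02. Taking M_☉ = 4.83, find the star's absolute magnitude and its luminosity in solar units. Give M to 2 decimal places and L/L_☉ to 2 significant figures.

M ≈ 4.84; L/L_☉ ≈ 0.99

d = 1/p = 1000/9.19 mas = 108.8 pc
M = m − 5 log₁₀ d + 5 = 10.02 − 5·2.0367 + 5 = 4.837
M − M_☉ = 4.837 − 4.83 = 0.007
L/L_☉ = 10^(−0.4 × 0.007) = 0.9940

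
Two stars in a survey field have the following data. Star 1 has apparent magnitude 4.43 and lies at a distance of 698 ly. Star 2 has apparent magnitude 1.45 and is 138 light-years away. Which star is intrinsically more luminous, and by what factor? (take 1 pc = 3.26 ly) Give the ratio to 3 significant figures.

Star 1: d = 698 ly / 3.26 = 214.1 pc
Star 1: M = m − 5 log₁₀ d + 5 = 4.43 − 5·2.3306 + 5 = -2.223
Star 2: d = 138 ly / 3.26 = 42.33 pc
Star 2: M = m − 5 log₁₀ d + 5 = 1.45 − 5·1.6267 + 5 = -1.683
ΔM = M_1 − M_2 = -2.223 − (-1.683) = -0.540; smaller M is more luminous → Star 1.
L ratio = 10^(0.4 |ΔM|) = 10^0.216 = 1.644

Star 1 is more luminous, by a factor of 1.64.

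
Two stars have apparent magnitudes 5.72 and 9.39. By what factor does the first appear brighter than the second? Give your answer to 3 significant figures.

Δm = 5.72 − (9.39) = -3.67
Flux ratio = 10^(−0.4 Δm) = 10^(−0.4 × -3.67) = 10^1.468 = 29.38

29.4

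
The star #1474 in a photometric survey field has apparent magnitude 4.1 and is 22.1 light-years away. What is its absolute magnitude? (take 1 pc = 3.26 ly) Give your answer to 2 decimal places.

d = 22.1 ly / 3.26 = 6.779 pc
5 log₁₀(d/10 pc) = 5 log₁₀(6.779) − 5 = -0.844
M = m − 5 log₁₀(d/10) = 4.1 + 0.844 = 4.944

M ≈ 4.94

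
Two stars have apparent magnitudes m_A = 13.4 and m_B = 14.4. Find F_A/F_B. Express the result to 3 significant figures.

F_A/F_B ≈ 2.51

Δm = 13.4 − (14.4) = -1.0
Flux ratio = 10^(−0.4 Δm) = 10^(−0.4 × -1.0) = 10^0.400 = 2.512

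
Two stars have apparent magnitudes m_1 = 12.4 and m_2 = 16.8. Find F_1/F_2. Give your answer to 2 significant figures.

F_1/F_2 ≈ 58

Magnitude difference = -4.4
Flux ratio = 10^(−0.4 Δm) = 10^(−0.4 × -4.4) = 10^1.760 = 57.54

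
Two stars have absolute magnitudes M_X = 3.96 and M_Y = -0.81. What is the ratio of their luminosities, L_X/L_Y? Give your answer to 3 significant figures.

L_X/L_Y ≈ 0.0124

ΔM = M_X − M_Y = 4.77
L_X/L_Y = 10^(−0.4 ΔM) = 10^-1.908 = 0.01236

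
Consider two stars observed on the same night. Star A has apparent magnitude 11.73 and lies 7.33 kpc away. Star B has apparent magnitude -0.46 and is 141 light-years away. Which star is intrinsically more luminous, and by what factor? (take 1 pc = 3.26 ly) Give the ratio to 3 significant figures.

Star B is more luminous, by a factor of 2.62.

Star A: d = 7.33 kpc = 7330 pc
Star A: M = m − 5 log₁₀ d + 5 = 11.73 − 5·3.8651 + 5 = -2.596
Star B: d = 141 ly / 3.26 = 43.25 pc
Star B: M = m − 5 log₁₀ d + 5 = -0.46 − 5·1.6360 + 5 = -3.640
ΔM = M_A − M_B = -2.596 − (-3.640) = 1.044; smaller M is more luminous → Star B.
L ratio = 10^(0.4 |ΔM|) = 10^0.418 = 2.617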